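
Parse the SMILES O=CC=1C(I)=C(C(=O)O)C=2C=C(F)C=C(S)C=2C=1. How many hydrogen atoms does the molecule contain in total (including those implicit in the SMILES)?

Walk through each heavy atom and fill implicit hydrogens from standard valence (C 4, N 3, O 2, S 2, halogen 1):
  atom 1: O, bond orders sum to 2 (valence 2) → 0 H
  atom 2: C, bond orders sum to 3 (valence 4) → 1 H
  atom 3: C, bond orders sum to 4 (valence 4) → 0 H
  atom 4: C, bond orders sum to 4 (valence 4) → 0 H
  atom 5: I (halogen, monovalent) → 0 H
  atom 6: C, bond orders sum to 4 (valence 4) → 0 H
  atom 7: C, bond orders sum to 4 (valence 4) → 0 H
  atom 8: O, bond orders sum to 2 (valence 2) → 0 H
  atom 9: O, bond orders sum to 1 (valence 2) → 1 H
  atom 10: C, bond orders sum to 4 (valence 4) → 0 H
  atom 11: C, bond orders sum to 3 (valence 4) → 1 H
  atom 12: C, bond orders sum to 4 (valence 4) → 0 H
  atom 13: F (halogen, monovalent) → 0 H
  atom 14: C, bond orders sum to 3 (valence 4) → 1 H
  atom 15: C, bond orders sum to 4 (valence 4) → 0 H
  atom 16: S, bond orders sum to 1 (valence 2) → 1 H
  atom 17: C, bond orders sum to 4 (valence 4) → 0 H
  atom 18: C, bond orders sum to 3 (valence 4) → 1 H
Total hydrogens: 6.

6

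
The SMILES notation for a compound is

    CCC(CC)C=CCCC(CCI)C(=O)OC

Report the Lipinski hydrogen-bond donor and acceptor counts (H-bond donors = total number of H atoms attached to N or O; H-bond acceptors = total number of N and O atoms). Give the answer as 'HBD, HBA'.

Donors: find every N or O and count the H atoms it carries.
  atom 15 (O): bond orders sum to 2 → 0 H
  atom 16 (O): bond orders sum to 2 → 0 H
Lipinski HBD = 0.
Acceptors: N atoms = 0, O atoms = 2 → HBA = 2.

0, 2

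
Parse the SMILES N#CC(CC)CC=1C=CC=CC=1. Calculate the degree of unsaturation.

Degree of unsaturation = (number of rings) + (number of π bonds).
Ring closures in the SMILES: 1.
π bonds: 3 double bonds (each 1 DoU), 1 triple bond (each 2 DoU) → 5 DoU from unsaturation.
Total DoU = 1 + 5 = 6.

6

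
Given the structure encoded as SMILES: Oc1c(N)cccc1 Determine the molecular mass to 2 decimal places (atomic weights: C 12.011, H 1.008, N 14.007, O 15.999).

109.13 g/mol

First, the molecular formula is C6H7NO (counting implicit H from valence).
  C: 6 × 12.011 = 72.066
  H: 7 × 1.008 = 7.056
  N: 1 × 14.007 = 14.007
  O: 1 × 15.999 = 15.999
Sum: 6×12.011 + 7×1.008 + 1×14.007 + 1×15.999 = 109.128 → 109.13 g/mol.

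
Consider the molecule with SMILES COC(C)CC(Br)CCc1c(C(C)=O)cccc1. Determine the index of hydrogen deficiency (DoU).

Molecular formula: C15H21BrO2.
DoU = (2C + 2 + N − H − X) / 2, where X is the halogen count and O/S are ignored.
    = (2·15 + 2 + 0 − 21 − 1) / 2 = 10 / 2 = 5.

5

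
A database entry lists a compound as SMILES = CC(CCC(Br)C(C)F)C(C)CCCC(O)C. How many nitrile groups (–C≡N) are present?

0

Scan the SMILES for the nitrile motif — none present.
Groups that are present: 1 hydroxyl.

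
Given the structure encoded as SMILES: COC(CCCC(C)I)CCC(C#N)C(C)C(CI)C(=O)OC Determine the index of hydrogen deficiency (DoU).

Degree of unsaturation = (number of rings) + (number of π bonds).
Ring closures in the SMILES: 0.
π bonds: 1 double bond (each 1 DoU), 1 triple bond (each 2 DoU) → 3 DoU from unsaturation.
Total DoU = 0 + 3 = 3.

3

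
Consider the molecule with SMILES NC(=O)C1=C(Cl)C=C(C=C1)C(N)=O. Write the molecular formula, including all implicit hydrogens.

Walk through each heavy atom and fill implicit hydrogens from standard valence (C 4, N 3, O 2, S 2, halogen 1):
  atom 1: N, bond orders sum to 1 (valence 3) → 2 H
  atom 2: C, bond orders sum to 4 (valence 4) → 0 H
  atom 3: O, bond orders sum to 2 (valence 2) → 0 H
  atom 4: C, bond orders sum to 4 (valence 4) → 0 H
  atom 5: C, bond orders sum to 4 (valence 4) → 0 H
  atom 6: Cl (halogen, monovalent) → 0 H
  atom 7: C, bond orders sum to 3 (valence 4) → 1 H
  atom 8: C, bond orders sum to 4 (valence 4) → 0 H
  atom 9: C, bond orders sum to 3 (valence 4) → 1 H
  atom 10: C, bond orders sum to 3 (valence 4) → 1 H
  atom 11: C, bond orders sum to 4 (valence 4) → 0 H
  atom 12: N, bond orders sum to 1 (valence 3) → 2 H
  atom 13: O, bond orders sum to 2 (valence 2) → 0 H
Totals → C:8, H:7, Cl:1, N:2, O:2.

C8H7ClN2O2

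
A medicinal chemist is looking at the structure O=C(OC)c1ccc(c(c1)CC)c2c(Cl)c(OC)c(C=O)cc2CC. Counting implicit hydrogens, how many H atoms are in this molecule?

21

Walk through each heavy atom and fill implicit hydrogens from standard valence (C 4, N 3, O 2, S 2, halogen 1); for lowercase aromatic atoms, an aromatic c carries 1 H when it has two neighbours and 0 H with three, and aromatic n carries 0 H:
  atom 1: O, bond orders sum to 2 (valence 2) → 0 H
  atom 2: C, bond orders sum to 4 (valence 4) → 0 H
  atom 3: O, bond orders sum to 2 (valence 2) → 0 H
  atom 4: C, bond orders sum to 1 (valence 4) → 3 H
  atom 5: aromatic c, 3 neighbours → 0 H
  atom 6: aromatic c, 2 neighbours → 1 H
  atom 7: aromatic c, 2 neighbours → 1 H
  atom 8: aromatic c, 3 neighbours → 0 H
  atom 9: aromatic c, 3 neighbours → 0 H
  atom 10: aromatic c, 2 neighbours → 1 H
  atom 11: C, bond orders sum to 2 (valence 4) → 2 H
  atom 12: C, bond orders sum to 1 (valence 4) → 3 H
  atom 13: aromatic c, 3 neighbours → 0 H
  atom 14: aromatic c, 3 neighbours → 0 H
  atom 15: Cl (halogen, monovalent) → 0 H
  atom 16: aromatic c, 3 neighbours → 0 H
  atom 17: O, bond orders sum to 2 (valence 2) → 0 H
  atom 18: C, bond orders sum to 1 (valence 4) → 3 H
  atom 19: aromatic c, 3 neighbours → 0 H
  atom 20: C, bond orders sum to 3 (valence 4) → 1 H
  atom 21: O, bond orders sum to 2 (valence 2) → 0 H
  atom 22: aromatic c, 2 neighbours → 1 H
  atom 23: aromatic c, 3 neighbours → 0 H
  atom 24: C, bond orders sum to 2 (valence 4) → 2 H
  atom 25: C, bond orders sum to 1 (valence 4) → 3 H
Total hydrogens: 21.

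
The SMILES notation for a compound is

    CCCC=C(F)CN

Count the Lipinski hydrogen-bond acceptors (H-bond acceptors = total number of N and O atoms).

1

N atoms: 1; O atoms: 0.
Lipinski HBA = 1 + 0 = 1.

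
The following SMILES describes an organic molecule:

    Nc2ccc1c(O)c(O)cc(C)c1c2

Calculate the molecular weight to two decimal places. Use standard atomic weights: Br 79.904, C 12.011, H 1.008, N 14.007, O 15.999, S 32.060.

189.21 g/mol

First, the molecular formula is C11H11NO2 (counting implicit H from valence).
  C: 11 × 12.011 = 132.121
  H: 11 × 1.008 = 11.088
  N: 1 × 14.007 = 14.007
  O: 2 × 15.999 = 31.998
Sum: 11×12.011 + 11×1.008 + 1×14.007 + 2×15.999 = 189.214 → 189.21 g/mol.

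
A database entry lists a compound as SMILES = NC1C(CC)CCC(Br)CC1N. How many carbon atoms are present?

Count every carbon token in the SMILES (each C, including those in ring-closure positions and inside branches).
Carbon count: 9.

9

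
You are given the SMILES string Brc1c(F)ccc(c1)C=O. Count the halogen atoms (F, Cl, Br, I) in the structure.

2

Halogen atoms appear at heavy-atom positions 1, 4 (1×Br, 1×F).
Other groups present: 1 aldehyde.
Halogen count: 2.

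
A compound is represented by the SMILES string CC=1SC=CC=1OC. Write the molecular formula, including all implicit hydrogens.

C6H8OS

Walk through each heavy atom and fill implicit hydrogens from standard valence (C 4, N 3, O 2, S 2, halogen 1):
  atom 1: C, bond orders sum to 1 (valence 4) → 3 H
  atom 2: C, bond orders sum to 4 (valence 4) → 0 H
  atom 3: S, bond orders sum to 2 (valence 2) → 0 H
  atom 4: C, bond orders sum to 3 (valence 4) → 1 H
  atom 5: C, bond orders sum to 3 (valence 4) → 1 H
  atom 6: C, bond orders sum to 4 (valence 4) → 0 H
  atom 7: O, bond orders sum to 2 (valence 2) → 0 H
  atom 8: C, bond orders sum to 1 (valence 4) → 3 H
Totals → C:6, H:8, O:1, S:1.
In Hill order: C6H8OS.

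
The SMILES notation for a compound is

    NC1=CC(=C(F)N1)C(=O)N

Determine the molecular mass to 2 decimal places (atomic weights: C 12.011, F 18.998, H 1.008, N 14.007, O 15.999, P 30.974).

143.12 g/mol

First, the molecular formula is C5H6FN3O (counting implicit H from valence).
  C: 5 × 12.011 = 60.055
  F: 1 × 18.998 = 18.998
  H: 6 × 1.008 = 6.048
  N: 3 × 14.007 = 42.021
  O: 1 × 15.999 = 15.999
Sum: 5×12.011 + 1×18.998 + 6×1.008 + 3×14.007 + 1×15.999 = 143.121 → 143.12 g/mol.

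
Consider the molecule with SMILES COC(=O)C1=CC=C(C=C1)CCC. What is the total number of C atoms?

Count every carbon token in the SMILES (each C, including those in ring-closure positions and inside branches).
Carbon count: 11.

11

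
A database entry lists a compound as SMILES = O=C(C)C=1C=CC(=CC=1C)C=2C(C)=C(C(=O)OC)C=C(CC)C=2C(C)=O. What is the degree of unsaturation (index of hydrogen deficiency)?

Molecular formula: C22H24O4.
DoU = (2C + 2 + N − H − X) / 2, where X is the halogen count and O/S are ignored.
    = (2·22 + 2 + 0 − 24 − 0) / 2 = 22 / 2 = 11.

11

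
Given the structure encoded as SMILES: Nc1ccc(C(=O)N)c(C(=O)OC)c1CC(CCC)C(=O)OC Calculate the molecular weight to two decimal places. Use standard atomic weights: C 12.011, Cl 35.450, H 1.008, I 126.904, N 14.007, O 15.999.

322.36 g/mol

First, the molecular formula is C16H22N2O5 (counting implicit H from valence).
  C: 16 × 12.011 = 192.176
  H: 22 × 1.008 = 22.176
  N: 2 × 14.007 = 28.014
  O: 5 × 15.999 = 79.995
Sum: 16×12.011 + 22×1.008 + 2×14.007 + 5×15.999 = 322.361 → 322.36 g/mol.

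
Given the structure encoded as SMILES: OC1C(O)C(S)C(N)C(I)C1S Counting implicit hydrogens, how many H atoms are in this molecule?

Walk through each heavy atom and fill implicit hydrogens from standard valence (C 4, N 3, O 2, S 2, halogen 1):
  atom 1: O, bond orders sum to 1 (valence 2) → 1 H
  atom 2: C, bond orders sum to 3 (valence 4) → 1 H
  atom 3: C, bond orders sum to 3 (valence 4) → 1 H
  atom 4: O, bond orders sum to 1 (valence 2) → 1 H
  atom 5: C, bond orders sum to 3 (valence 4) → 1 H
  atom 6: S, bond orders sum to 1 (valence 2) → 1 H
  atom 7: C, bond orders sum to 3 (valence 4) → 1 H
  atom 8: N, bond orders sum to 1 (valence 3) → 2 H
  atom 9: C, bond orders sum to 3 (valence 4) → 1 H
  atom 10: I (halogen, monovalent) → 0 H
  atom 11: C, bond orders sum to 3 (valence 4) → 1 H
  atom 12: S, bond orders sum to 1 (valence 2) → 1 H
Total hydrogens: 12.

12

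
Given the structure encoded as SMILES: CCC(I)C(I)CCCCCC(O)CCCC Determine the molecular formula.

Walk through each heavy atom and fill implicit hydrogens from standard valence (C 4, N 3, O 2, S 2, halogen 1):
  atom 1: C, bond orders sum to 1 (valence 4) → 3 H
  atom 2: C, bond orders sum to 2 (valence 4) → 2 H
  atom 3: C, bond orders sum to 3 (valence 4) → 1 H
  atom 4: I (halogen, monovalent) → 0 H
  atom 5: C, bond orders sum to 3 (valence 4) → 1 H
  atom 6: I (halogen, monovalent) → 0 H
  atom 7: C, bond orders sum to 2 (valence 4) → 2 H
  atom 8: C, bond orders sum to 2 (valence 4) → 2 H
  atom 9: C, bond orders sum to 2 (valence 4) → 2 H
  atom 10: C, bond orders sum to 2 (valence 4) → 2 H
  atom 11: C, bond orders sum to 2 (valence 4) → 2 H
  atom 12: C, bond orders sum to 3 (valence 4) → 1 H
  atom 13: O, bond orders sum to 1 (valence 2) → 1 H
  atom 14: C, bond orders sum to 2 (valence 4) → 2 H
  atom 15: C, bond orders sum to 2 (valence 4) → 2 H
  atom 16: C, bond orders sum to 2 (valence 4) → 2 H
  atom 17: C, bond orders sum to 1 (valence 4) → 3 H
Totals → C:14, H:28, I:2, O:1.
In Hill order: C14H28I2O.

C14H28I2O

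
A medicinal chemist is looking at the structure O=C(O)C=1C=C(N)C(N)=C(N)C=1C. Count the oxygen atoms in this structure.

2

Scan the SMILES for O atoms (remember two-letter symbols like Cl and Br are single atoms).
Oxygen count: 2.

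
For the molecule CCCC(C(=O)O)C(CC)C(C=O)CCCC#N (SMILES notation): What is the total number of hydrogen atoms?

Walk through each heavy atom and fill implicit hydrogens from standard valence (C 4, N 3, O 2, S 2, halogen 1):
  atom 1: C, bond orders sum to 1 (valence 4) → 3 H
  atom 2: C, bond orders sum to 2 (valence 4) → 2 H
  atom 3: C, bond orders sum to 2 (valence 4) → 2 H
  atom 4: C, bond orders sum to 3 (valence 4) → 1 H
  atom 5: C, bond orders sum to 4 (valence 4) → 0 H
  atom 6: O, bond orders sum to 2 (valence 2) → 0 H
  atom 7: O, bond orders sum to 1 (valence 2) → 1 H
  atom 8: C, bond orders sum to 3 (valence 4) → 1 H
  atom 9: C, bond orders sum to 2 (valence 4) → 2 H
  atom 10: C, bond orders sum to 1 (valence 4) → 3 H
  atom 11: C, bond orders sum to 3 (valence 4) → 1 H
  atom 12: C, bond orders sum to 3 (valence 4) → 1 H
  atom 13: O, bond orders sum to 2 (valence 2) → 0 H
  atom 14: C, bond orders sum to 2 (valence 4) → 2 H
  atom 15: C, bond orders sum to 2 (valence 4) → 2 H
  atom 16: C, bond orders sum to 2 (valence 4) → 2 H
  atom 17: C, bond orders sum to 4 (valence 4) → 0 H
  atom 18: N, bond orders sum to 3 (valence 3) → 0 H
Total hydrogens: 23.

23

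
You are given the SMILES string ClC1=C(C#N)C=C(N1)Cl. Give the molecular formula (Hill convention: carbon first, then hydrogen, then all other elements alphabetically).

C5H2Cl2N2

Walk through each heavy atom and fill implicit hydrogens from standard valence (C 4, N 3, O 2, S 2, halogen 1):
  atom 1: Cl (halogen, monovalent) → 0 H
  atom 2: C, bond orders sum to 4 (valence 4) → 0 H
  atom 3: C, bond orders sum to 4 (valence 4) → 0 H
  atom 4: C, bond orders sum to 4 (valence 4) → 0 H
  atom 5: N, bond orders sum to 3 (valence 3) → 0 H
  atom 6: C, bond orders sum to 3 (valence 4) → 1 H
  atom 7: C, bond orders sum to 4 (valence 4) → 0 H
  atom 8: N, bond orders sum to 2 (valence 3) → 1 H
  atom 9: Cl (halogen, monovalent) → 0 H
Totals → C:5, H:2, Cl:2, N:2.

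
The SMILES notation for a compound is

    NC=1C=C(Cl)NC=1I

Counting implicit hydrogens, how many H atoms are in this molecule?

4

Walk through each heavy atom and fill implicit hydrogens from standard valence (C 4, N 3, O 2, S 2, halogen 1):
  atom 1: N, bond orders sum to 1 (valence 3) → 2 H
  atom 2: C, bond orders sum to 4 (valence 4) → 0 H
  atom 3: C, bond orders sum to 3 (valence 4) → 1 H
  atom 4: C, bond orders sum to 4 (valence 4) → 0 H
  atom 5: Cl (halogen, monovalent) → 0 H
  atom 6: N, bond orders sum to 2 (valence 3) → 1 H
  atom 7: C, bond orders sum to 4 (valence 4) → 0 H
  atom 8: I (halogen, monovalent) → 0 H
Total hydrogens: 4.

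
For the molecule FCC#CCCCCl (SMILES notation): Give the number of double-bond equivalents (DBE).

2

Degree of unsaturation = (number of rings) + (number of π bonds).
Ring closures in the SMILES: 0.
π bonds: 1 triple bond (each 2 DoU) → 2 DoU from unsaturation.
Total DoU = 0 + 2 = 2.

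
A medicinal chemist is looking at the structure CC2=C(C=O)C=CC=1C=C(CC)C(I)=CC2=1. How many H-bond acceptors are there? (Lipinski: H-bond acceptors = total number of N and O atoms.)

N atoms: 0; O atoms: 1.
Lipinski HBA = 0 + 1 = 1.

1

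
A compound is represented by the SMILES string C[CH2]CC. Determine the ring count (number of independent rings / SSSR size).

In SMILES, each pair of matching ring-closure digits denotes one ring-closing bond; the number of such bonds equals the number of independent rings.
Ring-closure bonds here: 0.

0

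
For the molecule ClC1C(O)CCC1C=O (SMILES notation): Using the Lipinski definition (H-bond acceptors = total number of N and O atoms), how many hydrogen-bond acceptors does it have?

N atoms: 0; O atoms: 2.
Lipinski HBA = 0 + 2 = 2.

2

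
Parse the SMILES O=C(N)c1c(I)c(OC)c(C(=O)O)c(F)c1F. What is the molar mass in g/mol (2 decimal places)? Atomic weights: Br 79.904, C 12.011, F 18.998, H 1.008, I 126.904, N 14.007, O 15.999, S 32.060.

First, the molecular formula is C9H6F2INO4 (counting implicit H from valence).
  C: 9 × 12.011 = 108.099
  F: 2 × 18.998 = 37.996
  H: 6 × 1.008 = 6.048
  I: 1 × 126.904 = 126.904
  N: 1 × 14.007 = 14.007
  O: 4 × 15.999 = 63.996
Sum: 9×12.011 + 2×18.998 + 6×1.008 + 1×126.904 + 1×14.007 + 4×15.999 = 357.050 → 357.05 g/mol.

357.05 g/mol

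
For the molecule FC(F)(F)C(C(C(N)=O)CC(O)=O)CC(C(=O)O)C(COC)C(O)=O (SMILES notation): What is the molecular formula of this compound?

Walk through each heavy atom and fill implicit hydrogens from standard valence (C 4, N 3, O 2, S 2, halogen 1):
  atom 1: F (halogen, monovalent) → 0 H
  atom 2: C, bond orders sum to 4 (valence 4) → 0 H
  atom 3: F (halogen, monovalent) → 0 H
  atom 4: F (halogen, monovalent) → 0 H
  atom 5: C, bond orders sum to 3 (valence 4) → 1 H
  atom 6: C, bond orders sum to 3 (valence 4) → 1 H
  atom 7: C, bond orders sum to 4 (valence 4) → 0 H
  atom 8: N, bond orders sum to 1 (valence 3) → 2 H
  atom 9: O, bond orders sum to 2 (valence 2) → 0 H
  atom 10: C, bond orders sum to 2 (valence 4) → 2 H
  atom 11: C, bond orders sum to 4 (valence 4) → 0 H
  atom 12: O, bond orders sum to 1 (valence 2) → 1 H
  atom 13: O, bond orders sum to 2 (valence 2) → 0 H
  atom 14: C, bond orders sum to 2 (valence 4) → 2 H
  atom 15: C, bond orders sum to 3 (valence 4) → 1 H
  atom 16: C, bond orders sum to 4 (valence 4) → 0 H
  atom 17: O, bond orders sum to 2 (valence 2) → 0 H
  atom 18: O, bond orders sum to 1 (valence 2) → 1 H
  atom 19: C, bond orders sum to 3 (valence 4) → 1 H
  atom 20: C, bond orders sum to 2 (valence 4) → 2 H
  atom 21: O, bond orders sum to 2 (valence 2) → 0 H
  atom 22: C, bond orders sum to 1 (valence 4) → 3 H
  atom 23: C, bond orders sum to 4 (valence 4) → 0 H
  atom 24: O, bond orders sum to 1 (valence 2) → 1 H
  atom 25: O, bond orders sum to 2 (valence 2) → 0 H
Totals → C:13, H:18, F:3, N:1, O:8.

C13H18F3NO8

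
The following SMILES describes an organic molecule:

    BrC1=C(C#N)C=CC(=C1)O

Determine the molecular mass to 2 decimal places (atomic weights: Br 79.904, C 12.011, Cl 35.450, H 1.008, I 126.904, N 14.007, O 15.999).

First, the molecular formula is C7H4BrNO (counting implicit H from valence).
  Br: 1 × 79.904 = 79.904
  C: 7 × 12.011 = 84.077
  H: 4 × 1.008 = 4.032
  N: 1 × 14.007 = 14.007
  O: 1 × 15.999 = 15.999
Sum: 1×79.904 + 7×12.011 + 4×1.008 + 1×14.007 + 1×15.999 = 198.019 → 198.02 g/mol.

198.02 g/mol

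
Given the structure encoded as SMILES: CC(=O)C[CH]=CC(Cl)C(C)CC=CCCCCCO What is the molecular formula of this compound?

C16H27ClO2

Walk through each heavy atom and fill implicit hydrogens from standard valence (C 4, N 3, O 2, S 2, halogen 1):
  atom 1: C, bond orders sum to 1 (valence 4) → 3 H
  atom 2: C, bond orders sum to 4 (valence 4) → 0 H
  atom 3: O, bond orders sum to 2 (valence 2) → 0 H
  atom 4: C, bond orders sum to 2 (valence 4) → 2 H
  atom 5: C with explicit H count 1
  atom 6: C, bond orders sum to 3 (valence 4) → 1 H
  atom 7: C, bond orders sum to 3 (valence 4) → 1 H
  atom 8: Cl (halogen, monovalent) → 0 H
  atom 9: C, bond orders sum to 3 (valence 4) → 1 H
  atom 10: C, bond orders sum to 1 (valence 4) → 3 H
  atom 11: C, bond orders sum to 2 (valence 4) → 2 H
  atom 12: C, bond orders sum to 3 (valence 4) → 1 H
  atom 13: C, bond orders sum to 3 (valence 4) → 1 H
  atom 14: C, bond orders sum to 2 (valence 4) → 2 H
  atom 15: C, bond orders sum to 2 (valence 4) → 2 H
  atom 16: C, bond orders sum to 2 (valence 4) → 2 H
  atom 17: C, bond orders sum to 2 (valence 4) → 2 H
  atom 18: C, bond orders sum to 2 (valence 4) → 2 H
  atom 19: O, bond orders sum to 1 (valence 2) → 1 H
Totals → C:16, H:27, Cl:1, O:2.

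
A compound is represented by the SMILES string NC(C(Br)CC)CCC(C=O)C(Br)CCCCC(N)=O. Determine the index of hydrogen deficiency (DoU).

Molecular formula: C14H26Br2N2O2.
DoU = (2C + 2 + N − H − X) / 2, where X is the halogen count and O/S are ignored.
    = (2·14 + 2 + 2 − 26 − 2) / 2 = 4 / 2 = 2.

2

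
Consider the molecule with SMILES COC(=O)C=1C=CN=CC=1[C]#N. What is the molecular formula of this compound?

Walk through each heavy atom and fill implicit hydrogens from standard valence (C 4, N 3, O 2, S 2, halogen 1):
  atom 1: C, bond orders sum to 1 (valence 4) → 3 H
  atom 2: O, bond orders sum to 2 (valence 2) → 0 H
  atom 3: C, bond orders sum to 4 (valence 4) → 0 H
  atom 4: O, bond orders sum to 2 (valence 2) → 0 H
  atom 5: C, bond orders sum to 4 (valence 4) → 0 H
  atom 6: C, bond orders sum to 3 (valence 4) → 1 H
  atom 7: C, bond orders sum to 3 (valence 4) → 1 H
  atom 8: N, bond orders sum to 3 (valence 3) → 0 H
  atom 9: C, bond orders sum to 3 (valence 4) → 1 H
  atom 10: C, bond orders sum to 4 (valence 4) → 0 H
  atom 11: C with explicit H count 0
  atom 12: N, bond orders sum to 3 (valence 3) → 0 H
Totals → C:8, H:6, N:2, O:2.

C8H6N2O2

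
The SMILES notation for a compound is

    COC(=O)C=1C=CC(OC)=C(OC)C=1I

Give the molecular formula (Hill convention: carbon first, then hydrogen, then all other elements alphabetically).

C10H11IO4

Walk through each heavy atom and fill implicit hydrogens from standard valence (C 4, N 3, O 2, S 2, halogen 1):
  atom 1: C, bond orders sum to 1 (valence 4) → 3 H
  atom 2: O, bond orders sum to 2 (valence 2) → 0 H
  atom 3: C, bond orders sum to 4 (valence 4) → 0 H
  atom 4: O, bond orders sum to 2 (valence 2) → 0 H
  atom 5: C, bond orders sum to 4 (valence 4) → 0 H
  atom 6: C, bond orders sum to 3 (valence 4) → 1 H
  atom 7: C, bond orders sum to 3 (valence 4) → 1 H
  atom 8: C, bond orders sum to 4 (valence 4) → 0 H
  atom 9: O, bond orders sum to 2 (valence 2) → 0 H
  atom 10: C, bond orders sum to 1 (valence 4) → 3 H
  atom 11: C, bond orders sum to 4 (valence 4) → 0 H
  atom 12: O, bond orders sum to 2 (valence 2) → 0 H
  atom 13: C, bond orders sum to 1 (valence 4) → 3 H
  atom 14: C, bond orders sum to 4 (valence 4) → 0 H
  atom 15: I (halogen, monovalent) → 0 H
Totals → C:10, H:11, I:1, O:4.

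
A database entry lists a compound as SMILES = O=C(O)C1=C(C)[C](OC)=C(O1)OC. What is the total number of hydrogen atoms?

10

Walk through each heavy atom and fill implicit hydrogens from standard valence (C 4, N 3, O 2, S 2, halogen 1):
  atom 1: O, bond orders sum to 2 (valence 2) → 0 H
  atom 2: C, bond orders sum to 4 (valence 4) → 0 H
  atom 3: O, bond orders sum to 1 (valence 2) → 1 H
  atom 4: C, bond orders sum to 4 (valence 4) → 0 H
  atom 5: C, bond orders sum to 4 (valence 4) → 0 H
  atom 6: C, bond orders sum to 1 (valence 4) → 3 H
  atom 7: C with explicit H count 0
  atom 8: O, bond orders sum to 2 (valence 2) → 0 H
  atom 9: C, bond orders sum to 1 (valence 4) → 3 H
  atom 10: C, bond orders sum to 4 (valence 4) → 0 H
  atom 11: O, bond orders sum to 2 (valence 2) → 0 H
  atom 12: O, bond orders sum to 2 (valence 2) → 0 H
  atom 13: C, bond orders sum to 1 (valence 4) → 3 H
Total hydrogens: 10.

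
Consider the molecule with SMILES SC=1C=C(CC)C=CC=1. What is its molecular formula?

Walk through each heavy atom and fill implicit hydrogens from standard valence (C 4, N 3, O 2, S 2, halogen 1):
  atom 1: S, bond orders sum to 1 (valence 2) → 1 H
  atom 2: C, bond orders sum to 4 (valence 4) → 0 H
  atom 3: C, bond orders sum to 3 (valence 4) → 1 H
  atom 4: C, bond orders sum to 4 (valence 4) → 0 H
  atom 5: C, bond orders sum to 2 (valence 4) → 2 H
  atom 6: C, bond orders sum to 1 (valence 4) → 3 H
  atom 7: C, bond orders sum to 3 (valence 4) → 1 H
  atom 8: C, bond orders sum to 3 (valence 4) → 1 H
  atom 9: C, bond orders sum to 3 (valence 4) → 1 H
Totals → C:8, H:10, S:1.

C8H10S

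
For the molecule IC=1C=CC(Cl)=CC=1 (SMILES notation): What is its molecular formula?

Walk through each heavy atom and fill implicit hydrogens from standard valence (C 4, N 3, O 2, S 2, halogen 1):
  atom 1: I (halogen, monovalent) → 0 H
  atom 2: C, bond orders sum to 4 (valence 4) → 0 H
  atom 3: C, bond orders sum to 3 (valence 4) → 1 H
  atom 4: C, bond orders sum to 3 (valence 4) → 1 H
  atom 5: C, bond orders sum to 4 (valence 4) → 0 H
  atom 6: Cl (halogen, monovalent) → 0 H
  atom 7: C, bond orders sum to 3 (valence 4) → 1 H
  atom 8: C, bond orders sum to 3 (valence 4) → 1 H
Totals → C:6, H:4, Cl:1, I:1.
In Hill order: C6H4ClI.

C6H4ClI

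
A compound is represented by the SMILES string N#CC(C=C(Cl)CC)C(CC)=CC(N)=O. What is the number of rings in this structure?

In SMILES, each pair of matching ring-closure digits denotes one ring-closing bond; the number of such bonds equals the number of independent rings.
Ring-closure bonds here: 0.

0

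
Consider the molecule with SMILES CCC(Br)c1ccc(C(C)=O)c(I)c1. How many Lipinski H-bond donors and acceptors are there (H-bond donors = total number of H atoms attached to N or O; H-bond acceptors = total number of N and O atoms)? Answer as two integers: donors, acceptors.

Donors: find every N or O and count the H atoms it carries.
  atom 11 (O): bond orders sum to 2 → 0 H
Lipinski HBD = 0.
Acceptors: N atoms = 0, O atoms = 1 → HBA = 1.

0, 1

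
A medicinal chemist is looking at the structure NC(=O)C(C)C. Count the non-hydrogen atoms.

6

Every atom symbol written in the SMILES (organic subset) is one heavy atom; implicit H are not written.
Heavy atoms by element → C:4, N:1, O:1.
Total: 6.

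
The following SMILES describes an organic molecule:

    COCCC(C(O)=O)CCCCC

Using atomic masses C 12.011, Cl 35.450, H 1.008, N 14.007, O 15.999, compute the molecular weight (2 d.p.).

First, the molecular formula is C10H20O3 (counting implicit H from valence).
  C: 10 × 12.011 = 120.110
  H: 20 × 1.008 = 20.160
  O: 3 × 15.999 = 47.997
Sum: 10×12.011 + 20×1.008 + 3×15.999 = 188.267 → 188.27 g/mol.

188.27 g/mol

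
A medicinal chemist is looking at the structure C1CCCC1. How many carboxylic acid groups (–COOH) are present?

Scan the SMILES for the carboxylic acid motif — none present.

0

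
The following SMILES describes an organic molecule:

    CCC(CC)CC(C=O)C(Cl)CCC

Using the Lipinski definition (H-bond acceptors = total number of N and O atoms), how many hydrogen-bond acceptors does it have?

1

N atoms: 0; O atoms: 1.
Lipinski HBA = 0 + 1 = 1.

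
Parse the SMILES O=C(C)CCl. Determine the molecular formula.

C3H5ClO

Walk through each heavy atom and fill implicit hydrogens from standard valence (C 4, N 3, O 2, S 2, halogen 1):
  atom 1: O, bond orders sum to 2 (valence 2) → 0 H
  atom 2: C, bond orders sum to 4 (valence 4) → 0 H
  atom 3: C, bond orders sum to 1 (valence 4) → 3 H
  atom 4: C, bond orders sum to 2 (valence 4) → 2 H
  atom 5: Cl (halogen, monovalent) → 0 H
Totals → C:3, H:5, Cl:1, O:1.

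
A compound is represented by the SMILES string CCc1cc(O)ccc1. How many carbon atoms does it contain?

Count every carbon token in the SMILES (each C, including those in ring-closure positions and inside branches).
Carbon count: 8.

8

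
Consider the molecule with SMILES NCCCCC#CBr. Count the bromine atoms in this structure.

Scan the SMILES for Br atoms (remember two-letter symbols like Cl and Br are single atoms).
Bromine count: 1.

1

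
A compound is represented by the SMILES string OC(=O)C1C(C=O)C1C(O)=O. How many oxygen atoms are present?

5

Scan the SMILES for O atoms (remember two-letter symbols like Cl and Br are single atoms).
Oxygen count: 5.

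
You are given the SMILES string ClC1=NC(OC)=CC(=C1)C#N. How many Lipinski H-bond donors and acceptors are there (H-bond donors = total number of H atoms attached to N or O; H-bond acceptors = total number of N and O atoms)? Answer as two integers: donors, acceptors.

0, 3

Donors: find every N or O and count the H atoms it carries.
  atom 3 (N): bond orders sum to 3 → 0 H
  atom 5 (O): bond orders sum to 2 → 0 H
  atom 11 (N): bond orders sum to 3 → 0 H
Lipinski HBD = 0.
Acceptors: N atoms = 2, O atoms = 1 → HBA = 3.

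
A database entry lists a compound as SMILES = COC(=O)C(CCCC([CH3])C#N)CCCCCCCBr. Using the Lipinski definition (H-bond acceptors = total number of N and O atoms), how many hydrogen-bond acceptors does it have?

N atoms: 1; O atoms: 2.
Lipinski HBA = 1 + 2 = 3.

3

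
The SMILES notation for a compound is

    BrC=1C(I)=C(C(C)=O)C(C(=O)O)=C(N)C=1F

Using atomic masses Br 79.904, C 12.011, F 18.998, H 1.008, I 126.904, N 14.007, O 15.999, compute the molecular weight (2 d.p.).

401.96 g/mol

First, the molecular formula is C9H6BrFINO3 (counting implicit H from valence).
  Br: 1 × 79.904 = 79.904
  C: 9 × 12.011 = 108.099
  F: 1 × 18.998 = 18.998
  H: 6 × 1.008 = 6.048
  I: 1 × 126.904 = 126.904
  N: 1 × 14.007 = 14.007
  O: 3 × 15.999 = 47.997
Sum: 1×79.904 + 9×12.011 + 1×18.998 + 6×1.008 + 1×126.904 + 1×14.007 + 3×15.999 = 401.957 → 401.96 g/mol.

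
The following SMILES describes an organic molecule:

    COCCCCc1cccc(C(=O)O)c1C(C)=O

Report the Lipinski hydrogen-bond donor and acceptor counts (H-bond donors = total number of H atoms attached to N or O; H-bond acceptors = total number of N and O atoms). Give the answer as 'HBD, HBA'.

1, 4

Donors: find every N or O and count the H atoms it carries.
  atom 2 (O): bond orders sum to 2 → 0 H
  atom 13 (O): bond orders sum to 2 → 0 H
  atom 14 (O): bond orders sum to 1 → 1 H
  atom 18 (O): bond orders sum to 2 → 0 H
Lipinski HBD = 1.
Acceptors: N atoms = 0, O atoms = 4 → HBA = 4.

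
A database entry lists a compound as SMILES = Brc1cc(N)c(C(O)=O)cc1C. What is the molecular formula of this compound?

C8H8BrNO2

Walk through each heavy atom and fill implicit hydrogens from standard valence (C 4, N 3, O 2, S 2, halogen 1); for lowercase aromatic atoms, an aromatic c carries 1 H when it has two neighbours and 0 H with three, and aromatic n carries 0 H:
  atom 1: Br (halogen, monovalent) → 0 H
  atom 2: aromatic c, 3 neighbours → 0 H
  atom 3: aromatic c, 2 neighbours → 1 H
  atom 4: aromatic c, 3 neighbours → 0 H
  atom 5: N, bond orders sum to 1 (valence 3) → 2 H
  atom 6: aromatic c, 3 neighbours → 0 H
  atom 7: C, bond orders sum to 4 (valence 4) → 0 H
  atom 8: O, bond orders sum to 1 (valence 2) → 1 H
  atom 9: O, bond orders sum to 2 (valence 2) → 0 H
  atom 10: aromatic c, 2 neighbours → 1 H
  atom 11: aromatic c, 3 neighbours → 0 H
  atom 12: C, bond orders sum to 1 (valence 4) → 3 H
Totals → C:8, H:8, Br:1, N:1, O:2.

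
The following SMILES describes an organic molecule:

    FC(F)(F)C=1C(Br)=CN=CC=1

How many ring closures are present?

1

In SMILES, each pair of matching ring-closure digits denotes one ring-closing bond; the number of such bonds equals the number of independent rings.
Ring-closure bonds here: 1.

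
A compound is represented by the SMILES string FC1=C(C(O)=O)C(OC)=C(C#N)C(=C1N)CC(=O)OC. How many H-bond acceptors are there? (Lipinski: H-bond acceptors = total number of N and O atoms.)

7

N atoms: 2; O atoms: 5.
Lipinski HBA = 2 + 5 = 7.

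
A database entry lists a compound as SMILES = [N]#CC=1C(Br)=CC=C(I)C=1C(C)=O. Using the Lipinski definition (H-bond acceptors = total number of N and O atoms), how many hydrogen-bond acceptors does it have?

N atoms: 1; O atoms: 1.
Lipinski HBA = 1 + 1 = 2.

2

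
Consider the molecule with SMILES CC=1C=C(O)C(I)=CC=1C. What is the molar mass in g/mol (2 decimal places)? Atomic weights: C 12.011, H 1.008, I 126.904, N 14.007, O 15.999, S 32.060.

248.06 g/mol

First, the molecular formula is C8H9IO (counting implicit H from valence).
  C: 8 × 12.011 = 96.088
  H: 9 × 1.008 = 9.072
  I: 1 × 126.904 = 126.904
  O: 1 × 15.999 = 15.999
Sum: 8×12.011 + 9×1.008 + 1×126.904 + 1×15.999 = 248.063 → 248.06 g/mol.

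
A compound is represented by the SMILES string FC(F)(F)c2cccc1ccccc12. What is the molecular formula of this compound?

C11H7F3

Walk through each heavy atom and fill implicit hydrogens from standard valence (C 4, N 3, O 2, S 2, halogen 1); for lowercase aromatic atoms, an aromatic c carries 1 H when it has two neighbours and 0 H with three, and aromatic n carries 0 H:
  atom 1: F (halogen, monovalent) → 0 H
  atom 2: C, bond orders sum to 4 (valence 4) → 0 H
  atom 3: F (halogen, monovalent) → 0 H
  atom 4: F (halogen, monovalent) → 0 H
  atom 5: aromatic c, 3 neighbours → 0 H
  atom 6: aromatic c, 2 neighbours → 1 H
  atom 7: aromatic c, 2 neighbours → 1 H
  atom 8: aromatic c, 2 neighbours → 1 H
  atom 9: aromatic c, 3 neighbours → 0 H
  atom 10: aromatic c, 2 neighbours → 1 H
  atom 11: aromatic c, 2 neighbours → 1 H
  atom 12: aromatic c, 2 neighbours → 1 H
  atom 13: aromatic c, 2 neighbours → 1 H
  atom 14: aromatic c, 3 neighbours → 0 H
Totals → C:11, H:7, F:3.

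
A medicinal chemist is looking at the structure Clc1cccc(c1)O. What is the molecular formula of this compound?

Walk through each heavy atom and fill implicit hydrogens from standard valence (C 4, N 3, O 2, S 2, halogen 1); for lowercase aromatic atoms, an aromatic c carries 1 H when it has two neighbours and 0 H with three, and aromatic n carries 0 H:
  atom 1: Cl (halogen, monovalent) → 0 H
  atom 2: aromatic c, 3 neighbours → 0 H
  atom 3: aromatic c, 2 neighbours → 1 H
  atom 4: aromatic c, 2 neighbours → 1 H
  atom 5: aromatic c, 2 neighbours → 1 H
  atom 6: aromatic c, 3 neighbours → 0 H
  atom 7: aromatic c, 2 neighbours → 1 H
  atom 8: O, bond orders sum to 1 (valence 2) → 1 H
Totals → C:6, H:5, Cl:1, O:1.
In Hill order: C6H5ClO.

C6H5ClO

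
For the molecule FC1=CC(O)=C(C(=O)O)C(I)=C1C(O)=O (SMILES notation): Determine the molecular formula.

C8H4FIO5

Walk through each heavy atom and fill implicit hydrogens from standard valence (C 4, N 3, O 2, S 2, halogen 1):
  atom 1: F (halogen, monovalent) → 0 H
  atom 2: C, bond orders sum to 4 (valence 4) → 0 H
  atom 3: C, bond orders sum to 3 (valence 4) → 1 H
  atom 4: C, bond orders sum to 4 (valence 4) → 0 H
  atom 5: O, bond orders sum to 1 (valence 2) → 1 H
  atom 6: C, bond orders sum to 4 (valence 4) → 0 H
  atom 7: C, bond orders sum to 4 (valence 4) → 0 H
  atom 8: O, bond orders sum to 2 (valence 2) → 0 H
  atom 9: O, bond orders sum to 1 (valence 2) → 1 H
  atom 10: C, bond orders sum to 4 (valence 4) → 0 H
  atom 11: I (halogen, monovalent) → 0 H
  atom 12: C, bond orders sum to 4 (valence 4) → 0 H
  atom 13: C, bond orders sum to 4 (valence 4) → 0 H
  atom 14: O, bond orders sum to 1 (valence 2) → 1 H
  atom 15: O, bond orders sum to 2 (valence 2) → 0 H
Totals → C:8, H:4, F:1, I:1, O:5.
In Hill order: C8H4FIO5.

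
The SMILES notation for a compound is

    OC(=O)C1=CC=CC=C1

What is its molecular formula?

Walk through each heavy atom and fill implicit hydrogens from standard valence (C 4, N 3, O 2, S 2, halogen 1):
  atom 1: O, bond orders sum to 1 (valence 2) → 1 H
  atom 2: C, bond orders sum to 4 (valence 4) → 0 H
  atom 3: O, bond orders sum to 2 (valence 2) → 0 H
  atom 4: C, bond orders sum to 4 (valence 4) → 0 H
  atom 5: C, bond orders sum to 3 (valence 4) → 1 H
  atom 6: C, bond orders sum to 3 (valence 4) → 1 H
  atom 7: C, bond orders sum to 3 (valence 4) → 1 H
  atom 8: C, bond orders sum to 3 (valence 4) → 1 H
  atom 9: C, bond orders sum to 3 (valence 4) → 1 H
Totals → C:7, H:6, O:2.
In Hill order: C7H6O2.

C7H6O2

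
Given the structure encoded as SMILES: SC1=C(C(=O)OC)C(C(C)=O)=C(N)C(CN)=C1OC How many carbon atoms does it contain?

12

Count every carbon token in the SMILES (each C, including those in ring-closure positions and inside branches).
Carbon count: 12.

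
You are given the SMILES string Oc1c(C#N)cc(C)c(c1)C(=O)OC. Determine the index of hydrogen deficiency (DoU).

7

Molecular formula: C10H9NO3.
DoU = (2C + 2 + N − H − X) / 2, where X is the halogen count and O/S are ignored.
    = (2·10 + 2 + 1 − 9 − 0) / 2 = 14 / 2 = 7.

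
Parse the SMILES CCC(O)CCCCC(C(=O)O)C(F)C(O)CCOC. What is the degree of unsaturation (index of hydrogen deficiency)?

1

Molecular formula: C14H27FO5.
DoU = (2C + 2 + N − H − X) / 2, where X is the halogen count and O/S are ignored.
    = (2·14 + 2 + 0 − 27 − 1) / 2 = 2 / 2 = 1.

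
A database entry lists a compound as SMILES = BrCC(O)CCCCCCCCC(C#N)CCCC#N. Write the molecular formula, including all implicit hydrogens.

C16H27BrN2O

Walk through each heavy atom and fill implicit hydrogens from standard valence (C 4, N 3, O 2, S 2, halogen 1):
  atom 1: Br (halogen, monovalent) → 0 H
  atom 2: C, bond orders sum to 2 (valence 4) → 2 H
  atom 3: C, bond orders sum to 3 (valence 4) → 1 H
  atom 4: O, bond orders sum to 1 (valence 2) → 1 H
  atom 5: C, bond orders sum to 2 (valence 4) → 2 H
  atom 6: C, bond orders sum to 2 (valence 4) → 2 H
  atom 7: C, bond orders sum to 2 (valence 4) → 2 H
  atom 8: C, bond orders sum to 2 (valence 4) → 2 H
  atom 9: C, bond orders sum to 2 (valence 4) → 2 H
  atom 10: C, bond orders sum to 2 (valence 4) → 2 H
  atom 11: C, bond orders sum to 2 (valence 4) → 2 H
  atom 12: C, bond orders sum to 2 (valence 4) → 2 H
  atom 13: C, bond orders sum to 3 (valence 4) → 1 H
  atom 14: C, bond orders sum to 4 (valence 4) → 0 H
  atom 15: N, bond orders sum to 3 (valence 3) → 0 H
  atom 16: C, bond orders sum to 2 (valence 4) → 2 H
  atom 17: C, bond orders sum to 2 (valence 4) → 2 H
  atom 18: C, bond orders sum to 2 (valence 4) → 2 H
  atom 19: C, bond orders sum to 4 (valence 4) → 0 H
  atom 20: N, bond orders sum to 3 (valence 3) → 0 H
Totals → C:16, H:27, Br:1, N:2, O:1.
In Hill order: C16H27BrN2O.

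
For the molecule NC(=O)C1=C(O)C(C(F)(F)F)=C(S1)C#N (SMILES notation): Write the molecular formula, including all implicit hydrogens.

C7H3F3N2O2S

Walk through each heavy atom and fill implicit hydrogens from standard valence (C 4, N 3, O 2, S 2, halogen 1):
  atom 1: N, bond orders sum to 1 (valence 3) → 2 H
  atom 2: C, bond orders sum to 4 (valence 4) → 0 H
  atom 3: O, bond orders sum to 2 (valence 2) → 0 H
  atom 4: C, bond orders sum to 4 (valence 4) → 0 H
  atom 5: C, bond orders sum to 4 (valence 4) → 0 H
  atom 6: O, bond orders sum to 1 (valence 2) → 1 H
  atom 7: C, bond orders sum to 4 (valence 4) → 0 H
  atom 8: C, bond orders sum to 4 (valence 4) → 0 H
  atom 9: F (halogen, monovalent) → 0 H
  atom 10: F (halogen, monovalent) → 0 H
  atom 11: F (halogen, monovalent) → 0 H
  atom 12: C, bond orders sum to 4 (valence 4) → 0 H
  atom 13: S, bond orders sum to 2 (valence 2) → 0 H
  atom 14: C, bond orders sum to 4 (valence 4) → 0 H
  atom 15: N, bond orders sum to 3 (valence 3) → 0 H
Totals → C:7, H:3, F:3, N:2, O:2, S:1.
In Hill order: C7H3F3N2O2S.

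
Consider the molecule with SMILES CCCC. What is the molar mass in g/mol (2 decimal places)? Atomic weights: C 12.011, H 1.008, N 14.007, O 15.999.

58.12 g/mol

First, the molecular formula is C4H10 (counting implicit H from valence).
  C: 4 × 12.011 = 48.044
  H: 10 × 1.008 = 10.080
Sum: 4×12.011 + 10×1.008 = 58.124 → 58.12 g/mol.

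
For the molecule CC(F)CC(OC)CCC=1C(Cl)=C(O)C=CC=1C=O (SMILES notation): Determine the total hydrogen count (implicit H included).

Walk through each heavy atom and fill implicit hydrogens from standard valence (C 4, N 3, O 2, S 2, halogen 1):
  atom 1: C, bond orders sum to 1 (valence 4) → 3 H
  atom 2: C, bond orders sum to 3 (valence 4) → 1 H
  atom 3: F (halogen, monovalent) → 0 H
  atom 4: C, bond orders sum to 2 (valence 4) → 2 H
  atom 5: C, bond orders sum to 3 (valence 4) → 1 H
  atom 6: O, bond orders sum to 2 (valence 2) → 0 H
  atom 7: C, bond orders sum to 1 (valence 4) → 3 H
  atom 8: C, bond orders sum to 2 (valence 4) → 2 H
  atom 9: C, bond orders sum to 2 (valence 4) → 2 H
  atom 10: C, bond orders sum to 4 (valence 4) → 0 H
  atom 11: C, bond orders sum to 4 (valence 4) → 0 H
  atom 12: Cl (halogen, monovalent) → 0 H
  atom 13: C, bond orders sum to 4 (valence 4) → 0 H
  atom 14: O, bond orders sum to 1 (valence 2) → 1 H
  atom 15: C, bond orders sum to 3 (valence 4) → 1 H
  atom 16: C, bond orders sum to 3 (valence 4) → 1 H
  atom 17: C, bond orders sum to 4 (valence 4) → 0 H
  atom 18: C, bond orders sum to 3 (valence 4) → 1 H
  atom 19: O, bond orders sum to 2 (valence 2) → 0 H
Total hydrogens: 18.

18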